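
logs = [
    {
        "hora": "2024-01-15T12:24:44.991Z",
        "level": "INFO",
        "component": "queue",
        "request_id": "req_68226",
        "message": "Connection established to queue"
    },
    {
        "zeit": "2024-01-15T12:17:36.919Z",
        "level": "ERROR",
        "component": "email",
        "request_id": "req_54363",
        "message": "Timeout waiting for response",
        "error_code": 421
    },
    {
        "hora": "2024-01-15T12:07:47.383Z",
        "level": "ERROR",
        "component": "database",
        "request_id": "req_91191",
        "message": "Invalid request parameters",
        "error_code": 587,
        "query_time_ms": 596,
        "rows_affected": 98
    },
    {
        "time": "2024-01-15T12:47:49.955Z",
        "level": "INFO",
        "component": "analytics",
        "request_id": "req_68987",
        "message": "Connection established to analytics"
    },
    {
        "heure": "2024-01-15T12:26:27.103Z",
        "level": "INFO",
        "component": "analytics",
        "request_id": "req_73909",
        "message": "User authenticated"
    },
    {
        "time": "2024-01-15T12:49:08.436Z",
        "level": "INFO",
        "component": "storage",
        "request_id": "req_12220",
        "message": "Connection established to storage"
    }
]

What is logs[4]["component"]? "analytics"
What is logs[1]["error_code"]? 421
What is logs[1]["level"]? "ERROR"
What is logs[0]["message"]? "Connection established to queue"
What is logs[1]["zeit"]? "2024-01-15T12:17:36.919Z"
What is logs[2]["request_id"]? "req_91191"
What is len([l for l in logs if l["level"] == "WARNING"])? 0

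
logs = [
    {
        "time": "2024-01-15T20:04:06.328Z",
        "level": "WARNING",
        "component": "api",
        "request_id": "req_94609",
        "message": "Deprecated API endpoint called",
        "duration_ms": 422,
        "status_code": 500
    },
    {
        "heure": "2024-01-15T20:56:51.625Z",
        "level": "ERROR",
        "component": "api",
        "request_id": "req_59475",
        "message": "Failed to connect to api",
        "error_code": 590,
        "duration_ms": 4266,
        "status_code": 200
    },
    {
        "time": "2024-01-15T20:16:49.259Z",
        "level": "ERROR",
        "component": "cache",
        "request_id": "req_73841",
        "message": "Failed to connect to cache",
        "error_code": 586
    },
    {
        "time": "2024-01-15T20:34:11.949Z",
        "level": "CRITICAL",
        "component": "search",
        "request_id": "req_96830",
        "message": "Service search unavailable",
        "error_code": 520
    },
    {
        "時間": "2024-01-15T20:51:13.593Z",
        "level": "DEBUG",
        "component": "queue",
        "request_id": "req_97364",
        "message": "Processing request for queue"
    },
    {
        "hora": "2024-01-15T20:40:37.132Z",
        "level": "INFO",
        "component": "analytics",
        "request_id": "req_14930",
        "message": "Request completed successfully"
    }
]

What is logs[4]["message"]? "Processing request for queue"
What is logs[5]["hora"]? "2024-01-15T20:40:37.132Z"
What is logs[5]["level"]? "INFO"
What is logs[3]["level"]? "CRITICAL"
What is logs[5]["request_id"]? "req_14930"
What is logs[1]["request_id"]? "req_59475"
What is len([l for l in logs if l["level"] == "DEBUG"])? 1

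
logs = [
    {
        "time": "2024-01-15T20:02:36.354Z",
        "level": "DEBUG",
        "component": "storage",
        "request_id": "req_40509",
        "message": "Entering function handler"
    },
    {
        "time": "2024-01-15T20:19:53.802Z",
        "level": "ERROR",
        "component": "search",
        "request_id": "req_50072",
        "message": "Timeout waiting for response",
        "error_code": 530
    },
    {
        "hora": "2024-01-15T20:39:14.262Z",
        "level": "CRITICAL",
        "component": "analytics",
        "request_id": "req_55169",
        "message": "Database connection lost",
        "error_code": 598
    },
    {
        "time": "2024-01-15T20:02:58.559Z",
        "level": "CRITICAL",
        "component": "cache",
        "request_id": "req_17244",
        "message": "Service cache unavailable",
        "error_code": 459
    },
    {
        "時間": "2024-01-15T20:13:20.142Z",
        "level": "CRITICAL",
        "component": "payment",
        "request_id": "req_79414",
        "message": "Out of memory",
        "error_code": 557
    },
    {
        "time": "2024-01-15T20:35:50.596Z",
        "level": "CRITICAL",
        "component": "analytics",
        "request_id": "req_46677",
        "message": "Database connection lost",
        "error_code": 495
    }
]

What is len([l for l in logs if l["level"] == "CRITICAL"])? 4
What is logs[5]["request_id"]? "req_46677"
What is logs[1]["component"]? "search"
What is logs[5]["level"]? "CRITICAL"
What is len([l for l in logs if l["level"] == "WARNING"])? 0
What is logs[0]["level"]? "DEBUG"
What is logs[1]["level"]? "ERROR"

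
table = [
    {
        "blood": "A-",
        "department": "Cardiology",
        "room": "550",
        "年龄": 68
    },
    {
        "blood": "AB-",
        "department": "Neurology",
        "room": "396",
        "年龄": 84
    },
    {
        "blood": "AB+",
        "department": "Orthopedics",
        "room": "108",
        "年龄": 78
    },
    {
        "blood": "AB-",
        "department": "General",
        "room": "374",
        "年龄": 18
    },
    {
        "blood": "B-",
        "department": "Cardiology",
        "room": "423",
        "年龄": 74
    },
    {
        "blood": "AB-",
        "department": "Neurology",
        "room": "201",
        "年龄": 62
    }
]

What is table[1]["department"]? "Neurology"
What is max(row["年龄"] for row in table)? 84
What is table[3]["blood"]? "AB-"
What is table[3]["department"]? "General"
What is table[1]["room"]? "396"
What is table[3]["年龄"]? 18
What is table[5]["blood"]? "AB-"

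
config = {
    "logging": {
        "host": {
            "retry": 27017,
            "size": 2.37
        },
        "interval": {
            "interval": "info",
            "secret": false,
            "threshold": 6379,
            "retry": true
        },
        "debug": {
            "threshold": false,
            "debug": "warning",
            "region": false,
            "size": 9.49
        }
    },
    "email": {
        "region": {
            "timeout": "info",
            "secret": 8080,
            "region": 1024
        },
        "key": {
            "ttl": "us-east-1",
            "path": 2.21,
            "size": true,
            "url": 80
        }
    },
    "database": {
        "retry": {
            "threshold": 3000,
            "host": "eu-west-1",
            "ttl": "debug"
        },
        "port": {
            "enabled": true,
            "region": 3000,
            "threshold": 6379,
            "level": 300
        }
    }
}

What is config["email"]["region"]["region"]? 1024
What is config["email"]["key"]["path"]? 2.21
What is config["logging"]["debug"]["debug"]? "warning"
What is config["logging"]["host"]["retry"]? 27017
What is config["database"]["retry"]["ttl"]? "debug"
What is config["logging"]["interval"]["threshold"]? 6379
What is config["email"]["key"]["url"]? 80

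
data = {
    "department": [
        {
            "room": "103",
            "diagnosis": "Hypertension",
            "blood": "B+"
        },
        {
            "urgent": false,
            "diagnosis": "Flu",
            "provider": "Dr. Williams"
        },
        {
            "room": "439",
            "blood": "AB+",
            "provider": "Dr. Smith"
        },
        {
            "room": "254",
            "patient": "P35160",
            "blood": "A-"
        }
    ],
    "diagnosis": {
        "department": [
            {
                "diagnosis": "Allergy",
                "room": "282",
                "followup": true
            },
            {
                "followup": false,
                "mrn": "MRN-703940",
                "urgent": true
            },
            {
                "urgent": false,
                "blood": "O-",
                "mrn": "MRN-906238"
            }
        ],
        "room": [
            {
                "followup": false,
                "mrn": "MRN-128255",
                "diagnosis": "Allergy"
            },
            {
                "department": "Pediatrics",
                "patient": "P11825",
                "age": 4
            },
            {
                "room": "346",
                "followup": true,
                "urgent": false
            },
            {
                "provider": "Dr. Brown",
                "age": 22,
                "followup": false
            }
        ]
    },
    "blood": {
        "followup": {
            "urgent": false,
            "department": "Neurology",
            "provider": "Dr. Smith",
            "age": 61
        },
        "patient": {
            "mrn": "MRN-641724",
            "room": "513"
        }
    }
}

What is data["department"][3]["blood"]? "A-"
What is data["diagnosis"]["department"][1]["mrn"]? "MRN-703940"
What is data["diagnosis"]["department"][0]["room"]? "282"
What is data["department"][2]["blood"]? "AB+"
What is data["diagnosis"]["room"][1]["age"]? 4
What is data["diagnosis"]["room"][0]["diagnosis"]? "Allergy"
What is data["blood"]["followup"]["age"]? 61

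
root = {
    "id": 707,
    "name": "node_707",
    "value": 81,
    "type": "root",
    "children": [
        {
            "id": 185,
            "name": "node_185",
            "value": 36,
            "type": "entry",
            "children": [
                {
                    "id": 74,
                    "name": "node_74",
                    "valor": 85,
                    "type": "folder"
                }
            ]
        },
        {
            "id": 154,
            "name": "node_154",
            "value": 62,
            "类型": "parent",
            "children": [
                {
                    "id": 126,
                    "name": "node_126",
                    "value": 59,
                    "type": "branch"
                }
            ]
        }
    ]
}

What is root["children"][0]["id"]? 185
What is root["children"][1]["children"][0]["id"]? 126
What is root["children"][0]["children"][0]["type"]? "folder"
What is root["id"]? 707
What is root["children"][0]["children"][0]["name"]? "node_74"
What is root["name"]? "node_707"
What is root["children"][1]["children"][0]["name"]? "node_126"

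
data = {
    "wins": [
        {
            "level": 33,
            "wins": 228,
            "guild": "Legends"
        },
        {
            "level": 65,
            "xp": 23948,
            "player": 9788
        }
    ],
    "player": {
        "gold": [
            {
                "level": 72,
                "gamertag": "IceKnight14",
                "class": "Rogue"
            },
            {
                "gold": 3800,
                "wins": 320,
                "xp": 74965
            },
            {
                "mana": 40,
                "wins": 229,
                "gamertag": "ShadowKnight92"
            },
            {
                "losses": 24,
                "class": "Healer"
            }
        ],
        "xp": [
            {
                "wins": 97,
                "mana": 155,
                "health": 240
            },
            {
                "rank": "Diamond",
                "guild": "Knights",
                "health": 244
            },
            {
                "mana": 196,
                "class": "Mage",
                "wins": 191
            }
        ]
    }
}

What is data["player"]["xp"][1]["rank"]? "Diamond"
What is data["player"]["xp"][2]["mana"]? 196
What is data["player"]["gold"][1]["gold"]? 3800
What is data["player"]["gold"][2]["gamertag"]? "ShadowKnight92"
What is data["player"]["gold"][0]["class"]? "Rogue"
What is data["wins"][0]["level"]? 33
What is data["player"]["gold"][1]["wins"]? 320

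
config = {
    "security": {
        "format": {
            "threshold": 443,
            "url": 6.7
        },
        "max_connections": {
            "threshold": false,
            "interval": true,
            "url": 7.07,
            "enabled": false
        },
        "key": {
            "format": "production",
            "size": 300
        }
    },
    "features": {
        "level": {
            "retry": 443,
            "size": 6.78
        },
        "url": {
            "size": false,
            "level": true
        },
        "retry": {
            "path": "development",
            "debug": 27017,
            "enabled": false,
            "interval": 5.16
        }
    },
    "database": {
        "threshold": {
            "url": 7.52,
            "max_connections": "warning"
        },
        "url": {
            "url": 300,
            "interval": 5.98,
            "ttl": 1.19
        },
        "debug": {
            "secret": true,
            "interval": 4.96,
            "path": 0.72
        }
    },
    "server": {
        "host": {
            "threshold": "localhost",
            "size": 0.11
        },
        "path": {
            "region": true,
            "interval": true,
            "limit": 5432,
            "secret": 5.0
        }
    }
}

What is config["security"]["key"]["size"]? 300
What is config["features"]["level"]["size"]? 6.78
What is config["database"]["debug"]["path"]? 0.72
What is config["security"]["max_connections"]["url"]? 7.07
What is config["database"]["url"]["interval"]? 5.98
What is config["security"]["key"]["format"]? "production"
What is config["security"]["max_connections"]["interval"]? True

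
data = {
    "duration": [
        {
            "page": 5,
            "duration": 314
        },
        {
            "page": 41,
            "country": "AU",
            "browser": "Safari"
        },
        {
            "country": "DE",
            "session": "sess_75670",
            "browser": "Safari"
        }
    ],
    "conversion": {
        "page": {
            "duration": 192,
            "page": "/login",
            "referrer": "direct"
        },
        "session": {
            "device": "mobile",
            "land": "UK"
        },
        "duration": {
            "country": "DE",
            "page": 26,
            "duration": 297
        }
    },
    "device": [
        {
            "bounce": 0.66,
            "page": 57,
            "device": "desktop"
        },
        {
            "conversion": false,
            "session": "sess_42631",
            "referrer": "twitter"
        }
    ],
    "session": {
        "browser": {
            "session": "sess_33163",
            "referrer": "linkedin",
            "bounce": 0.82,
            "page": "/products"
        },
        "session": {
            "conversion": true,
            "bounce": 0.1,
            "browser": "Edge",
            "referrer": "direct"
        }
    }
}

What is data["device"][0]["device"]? "desktop"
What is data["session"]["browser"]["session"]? "sess_33163"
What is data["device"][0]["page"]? 57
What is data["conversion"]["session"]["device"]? "mobile"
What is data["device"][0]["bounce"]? 0.66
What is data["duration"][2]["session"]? "sess_75670"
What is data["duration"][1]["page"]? 41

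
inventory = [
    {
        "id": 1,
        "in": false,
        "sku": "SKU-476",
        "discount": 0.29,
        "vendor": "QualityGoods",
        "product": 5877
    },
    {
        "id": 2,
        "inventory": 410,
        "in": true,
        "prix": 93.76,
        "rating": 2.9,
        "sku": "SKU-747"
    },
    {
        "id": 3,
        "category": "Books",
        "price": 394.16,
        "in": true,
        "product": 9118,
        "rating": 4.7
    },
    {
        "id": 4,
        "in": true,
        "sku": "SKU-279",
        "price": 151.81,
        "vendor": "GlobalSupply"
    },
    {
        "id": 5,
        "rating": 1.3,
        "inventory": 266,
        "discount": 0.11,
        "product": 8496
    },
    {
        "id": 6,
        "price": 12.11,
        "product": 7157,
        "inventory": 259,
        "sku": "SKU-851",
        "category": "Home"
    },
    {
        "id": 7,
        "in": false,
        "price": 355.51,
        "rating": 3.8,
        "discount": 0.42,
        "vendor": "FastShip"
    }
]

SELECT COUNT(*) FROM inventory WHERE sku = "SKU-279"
1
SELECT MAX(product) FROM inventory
9118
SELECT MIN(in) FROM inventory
False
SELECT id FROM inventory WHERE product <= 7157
[1, 6]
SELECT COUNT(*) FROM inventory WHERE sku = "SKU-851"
1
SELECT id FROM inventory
[1, 2, 3, 4, 5, 6, 7]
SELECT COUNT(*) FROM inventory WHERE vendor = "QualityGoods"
1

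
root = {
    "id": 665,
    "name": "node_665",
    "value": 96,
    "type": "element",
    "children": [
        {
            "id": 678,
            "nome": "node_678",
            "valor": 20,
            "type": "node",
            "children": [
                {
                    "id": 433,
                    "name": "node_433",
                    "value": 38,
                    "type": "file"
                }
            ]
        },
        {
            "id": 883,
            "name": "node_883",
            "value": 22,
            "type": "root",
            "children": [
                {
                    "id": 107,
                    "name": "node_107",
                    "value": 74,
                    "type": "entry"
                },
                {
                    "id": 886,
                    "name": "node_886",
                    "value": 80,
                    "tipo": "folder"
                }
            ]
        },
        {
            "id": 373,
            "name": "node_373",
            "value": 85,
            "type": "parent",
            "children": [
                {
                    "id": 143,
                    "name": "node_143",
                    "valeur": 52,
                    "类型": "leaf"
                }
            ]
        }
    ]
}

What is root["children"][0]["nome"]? "node_678"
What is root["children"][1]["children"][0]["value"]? 74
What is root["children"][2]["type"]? "parent"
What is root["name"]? "node_665"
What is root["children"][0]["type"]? "node"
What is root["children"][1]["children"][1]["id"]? 886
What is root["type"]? "element"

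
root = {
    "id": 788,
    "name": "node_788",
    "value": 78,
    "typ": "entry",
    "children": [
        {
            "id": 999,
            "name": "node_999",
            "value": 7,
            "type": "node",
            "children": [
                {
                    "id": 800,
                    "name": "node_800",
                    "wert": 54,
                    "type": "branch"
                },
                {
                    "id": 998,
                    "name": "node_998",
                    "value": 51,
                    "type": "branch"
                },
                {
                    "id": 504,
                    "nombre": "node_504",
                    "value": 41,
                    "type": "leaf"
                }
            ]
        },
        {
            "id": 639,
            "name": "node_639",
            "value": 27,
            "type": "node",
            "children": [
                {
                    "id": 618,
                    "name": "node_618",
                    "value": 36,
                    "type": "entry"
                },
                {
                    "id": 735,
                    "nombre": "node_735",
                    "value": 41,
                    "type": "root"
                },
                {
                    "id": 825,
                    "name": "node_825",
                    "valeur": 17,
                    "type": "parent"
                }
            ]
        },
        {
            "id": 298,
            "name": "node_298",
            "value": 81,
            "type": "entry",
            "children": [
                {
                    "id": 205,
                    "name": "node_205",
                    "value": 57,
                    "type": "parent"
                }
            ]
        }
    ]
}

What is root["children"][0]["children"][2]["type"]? "leaf"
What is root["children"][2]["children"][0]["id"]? 205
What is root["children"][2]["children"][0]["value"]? 57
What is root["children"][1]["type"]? "node"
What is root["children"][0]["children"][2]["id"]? 504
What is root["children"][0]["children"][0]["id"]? 800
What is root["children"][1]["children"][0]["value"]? 36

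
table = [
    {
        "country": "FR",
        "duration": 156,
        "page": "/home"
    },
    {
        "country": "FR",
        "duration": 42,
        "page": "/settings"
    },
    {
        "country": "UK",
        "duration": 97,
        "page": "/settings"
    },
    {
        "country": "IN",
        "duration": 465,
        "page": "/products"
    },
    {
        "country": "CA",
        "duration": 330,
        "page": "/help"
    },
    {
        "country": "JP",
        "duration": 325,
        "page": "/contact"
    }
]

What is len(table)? 6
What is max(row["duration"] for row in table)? 465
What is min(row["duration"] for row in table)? 42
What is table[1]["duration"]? 42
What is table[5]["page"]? "/contact"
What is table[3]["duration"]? 465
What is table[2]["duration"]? 97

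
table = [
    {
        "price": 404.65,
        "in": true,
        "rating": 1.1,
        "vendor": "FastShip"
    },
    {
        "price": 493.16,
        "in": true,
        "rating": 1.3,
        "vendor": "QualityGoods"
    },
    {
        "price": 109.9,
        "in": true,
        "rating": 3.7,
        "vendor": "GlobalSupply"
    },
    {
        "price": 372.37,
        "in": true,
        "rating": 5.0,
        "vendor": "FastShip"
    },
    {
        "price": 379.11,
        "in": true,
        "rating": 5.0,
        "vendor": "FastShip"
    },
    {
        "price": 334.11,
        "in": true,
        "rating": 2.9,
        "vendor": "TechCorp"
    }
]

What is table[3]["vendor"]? "FastShip"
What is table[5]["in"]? True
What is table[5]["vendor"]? "TechCorp"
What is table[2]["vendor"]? "GlobalSupply"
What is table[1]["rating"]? 1.3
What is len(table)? 6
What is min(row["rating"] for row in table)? 1.1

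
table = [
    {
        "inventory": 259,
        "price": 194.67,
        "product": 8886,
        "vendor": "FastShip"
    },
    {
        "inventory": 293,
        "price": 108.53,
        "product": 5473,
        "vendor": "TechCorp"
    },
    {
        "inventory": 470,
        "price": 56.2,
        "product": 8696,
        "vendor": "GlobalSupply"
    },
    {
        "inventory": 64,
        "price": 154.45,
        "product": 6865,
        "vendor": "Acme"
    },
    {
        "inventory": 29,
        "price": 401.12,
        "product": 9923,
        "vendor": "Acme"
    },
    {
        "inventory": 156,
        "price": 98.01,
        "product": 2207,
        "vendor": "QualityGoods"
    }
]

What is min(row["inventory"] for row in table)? 29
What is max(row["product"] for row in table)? 9923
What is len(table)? 6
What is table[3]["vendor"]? "Acme"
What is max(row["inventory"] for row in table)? 470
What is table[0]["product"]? 8886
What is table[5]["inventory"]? 156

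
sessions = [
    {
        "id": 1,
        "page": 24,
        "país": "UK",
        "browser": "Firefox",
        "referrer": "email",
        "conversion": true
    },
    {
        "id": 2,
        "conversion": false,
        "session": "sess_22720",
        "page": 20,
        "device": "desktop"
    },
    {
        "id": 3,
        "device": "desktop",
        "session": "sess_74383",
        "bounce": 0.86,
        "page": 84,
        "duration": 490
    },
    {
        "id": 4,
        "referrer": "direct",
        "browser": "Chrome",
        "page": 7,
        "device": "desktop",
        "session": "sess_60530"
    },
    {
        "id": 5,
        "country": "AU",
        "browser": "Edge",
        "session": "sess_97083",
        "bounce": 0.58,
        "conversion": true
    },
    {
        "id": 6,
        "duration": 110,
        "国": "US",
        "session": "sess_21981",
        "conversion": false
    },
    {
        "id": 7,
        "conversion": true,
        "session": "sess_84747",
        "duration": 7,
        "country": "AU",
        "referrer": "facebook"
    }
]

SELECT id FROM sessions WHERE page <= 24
[1, 2, 4]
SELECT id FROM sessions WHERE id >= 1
[1, 2, 3, 4, 5, 6, 7]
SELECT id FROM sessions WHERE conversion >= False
[1, 2, 5, 6, 7]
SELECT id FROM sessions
[1, 2, 3, 4, 5, 6, 7]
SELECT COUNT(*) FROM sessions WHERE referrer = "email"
1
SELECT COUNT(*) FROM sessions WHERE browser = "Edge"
1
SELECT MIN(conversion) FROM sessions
False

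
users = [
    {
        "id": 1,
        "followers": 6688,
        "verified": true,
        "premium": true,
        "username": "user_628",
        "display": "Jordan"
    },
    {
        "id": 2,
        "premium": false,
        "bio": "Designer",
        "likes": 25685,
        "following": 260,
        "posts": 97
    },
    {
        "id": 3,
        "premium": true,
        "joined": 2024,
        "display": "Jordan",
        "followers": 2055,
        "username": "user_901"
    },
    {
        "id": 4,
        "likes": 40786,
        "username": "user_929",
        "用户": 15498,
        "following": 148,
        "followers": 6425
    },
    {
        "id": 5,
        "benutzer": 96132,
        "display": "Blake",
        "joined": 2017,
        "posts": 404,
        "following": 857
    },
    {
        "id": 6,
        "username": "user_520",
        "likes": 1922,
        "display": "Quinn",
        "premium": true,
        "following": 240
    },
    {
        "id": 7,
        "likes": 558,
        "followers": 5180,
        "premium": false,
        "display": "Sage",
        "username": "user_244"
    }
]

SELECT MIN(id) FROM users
1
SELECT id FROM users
[1, 2, 3, 4, 5, 6, 7]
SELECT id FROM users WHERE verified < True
[]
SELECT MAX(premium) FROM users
True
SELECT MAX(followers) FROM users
6688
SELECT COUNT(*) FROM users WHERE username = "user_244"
1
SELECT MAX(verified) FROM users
True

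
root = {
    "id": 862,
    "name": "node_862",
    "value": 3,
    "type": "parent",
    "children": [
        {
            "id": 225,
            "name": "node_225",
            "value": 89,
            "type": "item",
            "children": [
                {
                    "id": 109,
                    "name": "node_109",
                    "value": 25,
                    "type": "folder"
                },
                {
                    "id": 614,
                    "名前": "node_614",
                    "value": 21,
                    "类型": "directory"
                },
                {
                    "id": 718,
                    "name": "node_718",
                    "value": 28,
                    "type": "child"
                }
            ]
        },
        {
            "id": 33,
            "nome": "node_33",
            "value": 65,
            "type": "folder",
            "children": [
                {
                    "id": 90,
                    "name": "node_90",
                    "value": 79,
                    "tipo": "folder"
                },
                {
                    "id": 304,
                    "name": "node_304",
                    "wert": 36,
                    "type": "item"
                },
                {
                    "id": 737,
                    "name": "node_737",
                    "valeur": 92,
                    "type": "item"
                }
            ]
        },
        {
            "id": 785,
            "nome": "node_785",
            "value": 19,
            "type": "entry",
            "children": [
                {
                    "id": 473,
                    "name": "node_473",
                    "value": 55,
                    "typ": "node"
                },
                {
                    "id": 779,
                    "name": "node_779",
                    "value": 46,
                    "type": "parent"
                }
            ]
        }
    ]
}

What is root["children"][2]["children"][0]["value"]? 55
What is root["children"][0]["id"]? 225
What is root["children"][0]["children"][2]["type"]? "child"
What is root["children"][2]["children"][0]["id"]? 473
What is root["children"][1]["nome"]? "node_33"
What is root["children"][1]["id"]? 33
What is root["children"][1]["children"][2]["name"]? "node_737"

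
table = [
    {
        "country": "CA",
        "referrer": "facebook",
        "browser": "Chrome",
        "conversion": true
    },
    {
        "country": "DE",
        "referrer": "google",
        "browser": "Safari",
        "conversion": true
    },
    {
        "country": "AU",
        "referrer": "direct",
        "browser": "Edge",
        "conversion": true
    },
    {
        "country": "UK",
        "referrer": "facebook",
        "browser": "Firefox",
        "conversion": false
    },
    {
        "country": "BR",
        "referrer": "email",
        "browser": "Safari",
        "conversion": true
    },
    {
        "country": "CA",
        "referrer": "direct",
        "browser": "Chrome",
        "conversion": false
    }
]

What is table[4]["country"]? "BR"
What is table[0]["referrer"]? "facebook"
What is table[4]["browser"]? "Safari"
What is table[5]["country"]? "CA"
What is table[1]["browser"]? "Safari"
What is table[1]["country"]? "DE"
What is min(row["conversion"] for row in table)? False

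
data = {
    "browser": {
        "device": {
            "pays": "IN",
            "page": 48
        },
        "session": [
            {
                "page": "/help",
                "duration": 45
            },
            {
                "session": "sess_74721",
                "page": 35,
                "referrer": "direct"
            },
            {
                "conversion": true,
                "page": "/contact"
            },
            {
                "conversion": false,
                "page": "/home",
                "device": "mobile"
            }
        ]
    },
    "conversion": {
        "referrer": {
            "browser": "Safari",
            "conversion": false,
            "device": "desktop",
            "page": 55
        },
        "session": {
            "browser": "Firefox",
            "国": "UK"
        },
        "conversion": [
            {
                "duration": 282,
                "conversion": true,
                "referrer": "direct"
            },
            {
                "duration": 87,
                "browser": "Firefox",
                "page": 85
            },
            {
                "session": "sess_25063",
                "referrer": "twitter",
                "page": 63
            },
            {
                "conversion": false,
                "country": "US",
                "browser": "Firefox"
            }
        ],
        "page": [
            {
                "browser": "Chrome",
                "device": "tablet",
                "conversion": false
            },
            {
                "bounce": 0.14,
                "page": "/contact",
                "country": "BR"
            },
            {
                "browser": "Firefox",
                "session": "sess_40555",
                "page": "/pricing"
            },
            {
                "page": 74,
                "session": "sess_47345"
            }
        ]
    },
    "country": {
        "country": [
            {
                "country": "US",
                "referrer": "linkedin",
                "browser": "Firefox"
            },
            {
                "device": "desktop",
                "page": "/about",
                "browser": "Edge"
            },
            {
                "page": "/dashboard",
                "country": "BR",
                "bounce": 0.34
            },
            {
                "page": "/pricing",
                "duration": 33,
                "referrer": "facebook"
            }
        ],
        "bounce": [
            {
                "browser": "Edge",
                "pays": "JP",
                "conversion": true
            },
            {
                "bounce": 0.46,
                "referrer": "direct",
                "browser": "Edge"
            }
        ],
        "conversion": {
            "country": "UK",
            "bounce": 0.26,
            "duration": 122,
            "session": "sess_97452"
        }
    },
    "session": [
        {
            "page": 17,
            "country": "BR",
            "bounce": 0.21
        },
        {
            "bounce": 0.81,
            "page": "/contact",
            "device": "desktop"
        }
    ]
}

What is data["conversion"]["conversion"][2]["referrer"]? "twitter"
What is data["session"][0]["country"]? "BR"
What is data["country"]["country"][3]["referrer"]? "facebook"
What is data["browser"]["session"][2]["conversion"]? True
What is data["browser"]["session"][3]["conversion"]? False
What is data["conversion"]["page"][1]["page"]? "/contact"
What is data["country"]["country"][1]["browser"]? "Edge"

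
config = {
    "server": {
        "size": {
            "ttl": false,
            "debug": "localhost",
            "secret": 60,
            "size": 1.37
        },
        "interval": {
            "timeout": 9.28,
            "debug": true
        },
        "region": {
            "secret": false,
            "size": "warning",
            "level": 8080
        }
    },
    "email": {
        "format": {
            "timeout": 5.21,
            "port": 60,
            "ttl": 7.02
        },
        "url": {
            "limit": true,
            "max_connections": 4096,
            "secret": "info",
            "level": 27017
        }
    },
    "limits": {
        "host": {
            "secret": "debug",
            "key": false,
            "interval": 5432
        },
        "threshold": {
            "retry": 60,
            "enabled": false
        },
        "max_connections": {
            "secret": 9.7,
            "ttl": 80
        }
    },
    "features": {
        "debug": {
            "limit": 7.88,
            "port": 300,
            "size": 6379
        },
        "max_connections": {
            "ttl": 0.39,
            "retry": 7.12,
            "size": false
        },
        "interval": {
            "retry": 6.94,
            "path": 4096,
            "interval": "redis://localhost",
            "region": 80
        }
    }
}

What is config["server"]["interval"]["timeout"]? 9.28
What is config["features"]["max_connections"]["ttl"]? 0.39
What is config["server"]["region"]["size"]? "warning"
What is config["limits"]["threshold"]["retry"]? 60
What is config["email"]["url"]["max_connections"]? 4096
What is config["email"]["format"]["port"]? 60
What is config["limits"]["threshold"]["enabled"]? False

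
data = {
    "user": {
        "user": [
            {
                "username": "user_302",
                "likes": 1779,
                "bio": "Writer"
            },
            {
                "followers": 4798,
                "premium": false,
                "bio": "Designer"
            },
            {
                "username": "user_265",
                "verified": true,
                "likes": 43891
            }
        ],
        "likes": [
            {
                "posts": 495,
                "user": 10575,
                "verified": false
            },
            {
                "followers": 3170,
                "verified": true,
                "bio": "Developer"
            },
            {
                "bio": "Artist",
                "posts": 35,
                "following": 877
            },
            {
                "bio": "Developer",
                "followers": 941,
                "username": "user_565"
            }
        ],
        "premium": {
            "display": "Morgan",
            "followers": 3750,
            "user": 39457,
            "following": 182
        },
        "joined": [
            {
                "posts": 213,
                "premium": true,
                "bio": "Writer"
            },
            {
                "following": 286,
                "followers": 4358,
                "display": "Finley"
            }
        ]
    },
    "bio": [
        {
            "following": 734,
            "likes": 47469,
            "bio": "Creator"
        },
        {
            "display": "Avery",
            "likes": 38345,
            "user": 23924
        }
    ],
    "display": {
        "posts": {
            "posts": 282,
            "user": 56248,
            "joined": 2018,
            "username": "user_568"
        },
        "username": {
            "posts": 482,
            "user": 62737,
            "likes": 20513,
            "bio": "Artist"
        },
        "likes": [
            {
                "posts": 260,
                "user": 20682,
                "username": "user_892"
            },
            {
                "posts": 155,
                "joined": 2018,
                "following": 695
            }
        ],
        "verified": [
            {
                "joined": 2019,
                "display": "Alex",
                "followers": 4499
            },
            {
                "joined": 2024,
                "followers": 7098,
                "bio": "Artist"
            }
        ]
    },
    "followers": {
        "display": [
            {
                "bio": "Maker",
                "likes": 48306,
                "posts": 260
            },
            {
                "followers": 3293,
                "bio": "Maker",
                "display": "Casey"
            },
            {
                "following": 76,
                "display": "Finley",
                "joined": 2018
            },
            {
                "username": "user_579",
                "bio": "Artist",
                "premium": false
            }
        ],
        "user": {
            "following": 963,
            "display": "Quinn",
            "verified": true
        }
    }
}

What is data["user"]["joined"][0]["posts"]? 213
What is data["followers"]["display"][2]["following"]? 76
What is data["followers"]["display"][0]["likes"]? 48306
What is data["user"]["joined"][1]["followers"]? 4358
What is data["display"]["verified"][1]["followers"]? 7098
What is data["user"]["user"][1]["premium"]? False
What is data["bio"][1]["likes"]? 38345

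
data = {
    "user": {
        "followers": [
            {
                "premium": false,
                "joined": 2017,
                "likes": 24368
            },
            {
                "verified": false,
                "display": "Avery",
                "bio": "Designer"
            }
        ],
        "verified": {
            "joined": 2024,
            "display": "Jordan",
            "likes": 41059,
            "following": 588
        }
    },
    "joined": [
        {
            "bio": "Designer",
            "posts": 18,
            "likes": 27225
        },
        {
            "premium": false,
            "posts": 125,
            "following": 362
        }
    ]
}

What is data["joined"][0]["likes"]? 27225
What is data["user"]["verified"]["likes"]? 41059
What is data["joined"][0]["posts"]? 18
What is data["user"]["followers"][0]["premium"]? False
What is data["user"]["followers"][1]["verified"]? False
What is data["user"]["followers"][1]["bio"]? "Designer"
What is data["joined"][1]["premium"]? False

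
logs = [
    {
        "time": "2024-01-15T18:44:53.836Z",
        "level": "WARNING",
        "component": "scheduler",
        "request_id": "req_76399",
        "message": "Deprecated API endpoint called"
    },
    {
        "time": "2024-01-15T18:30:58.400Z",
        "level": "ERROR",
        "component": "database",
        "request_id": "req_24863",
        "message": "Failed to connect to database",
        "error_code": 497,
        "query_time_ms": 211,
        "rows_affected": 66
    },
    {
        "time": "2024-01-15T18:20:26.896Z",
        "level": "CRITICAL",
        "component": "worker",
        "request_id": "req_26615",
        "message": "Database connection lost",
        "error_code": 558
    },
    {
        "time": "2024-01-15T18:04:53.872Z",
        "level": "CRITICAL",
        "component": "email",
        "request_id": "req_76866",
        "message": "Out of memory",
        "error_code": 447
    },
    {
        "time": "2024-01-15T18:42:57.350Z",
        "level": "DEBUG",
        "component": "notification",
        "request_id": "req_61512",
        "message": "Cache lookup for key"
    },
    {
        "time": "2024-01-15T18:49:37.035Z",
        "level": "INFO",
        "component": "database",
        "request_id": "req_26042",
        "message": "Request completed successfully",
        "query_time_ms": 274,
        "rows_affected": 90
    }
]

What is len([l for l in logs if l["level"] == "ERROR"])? 1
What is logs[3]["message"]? "Out of memory"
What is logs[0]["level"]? "WARNING"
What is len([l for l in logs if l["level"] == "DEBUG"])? 1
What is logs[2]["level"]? "CRITICAL"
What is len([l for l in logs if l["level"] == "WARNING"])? 1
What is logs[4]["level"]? "DEBUG"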